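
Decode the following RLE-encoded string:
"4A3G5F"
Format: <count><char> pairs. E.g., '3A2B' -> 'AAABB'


Expanding each <count><char> pair:
  4A -> 'AAAA'
  3G -> 'GGG'
  5F -> 'FFFFF'

Decoded = AAAAGGGFFFFF


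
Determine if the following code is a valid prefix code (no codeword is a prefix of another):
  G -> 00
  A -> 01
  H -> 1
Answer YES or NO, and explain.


Checking each pair (does one codeword prefix another?):
  G='00' vs A='01': no prefix
  G='00' vs H='1': no prefix
  A='01' vs G='00': no prefix
  A='01' vs H='1': no prefix
  H='1' vs G='00': no prefix
  H='1' vs A='01': no prefix
No violation found over all pairs.

YES -- this is a valid prefix code. No codeword is a prefix of any other codeword.


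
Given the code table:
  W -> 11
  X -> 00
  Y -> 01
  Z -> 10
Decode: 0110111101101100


Decoding:
01 -> Y
10 -> Z
11 -> W
11 -> W
01 -> Y
10 -> Z
11 -> W
00 -> X


Result: YZWWYZWX


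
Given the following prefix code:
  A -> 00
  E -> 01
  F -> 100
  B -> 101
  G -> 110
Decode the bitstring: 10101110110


Decoding step by step:
Bits 101 -> B
Bits 01 -> E
Bits 110 -> G
Bits 110 -> G


Decoded message: BEGG


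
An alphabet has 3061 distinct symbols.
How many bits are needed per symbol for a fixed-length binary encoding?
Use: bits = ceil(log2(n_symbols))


log2(3061) = 11.5798
Bracket: 2^11 = 2048 < 3061 <= 2^12 = 4096
So ceil(log2(3061)) = 12

bits = ceil(log2(3061)) = ceil(11.5798) = 12 bits


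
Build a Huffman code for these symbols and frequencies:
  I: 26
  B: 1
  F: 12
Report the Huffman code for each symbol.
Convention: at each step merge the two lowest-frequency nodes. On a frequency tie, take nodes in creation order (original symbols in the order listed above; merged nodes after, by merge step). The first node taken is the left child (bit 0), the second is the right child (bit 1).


Huffman tree construction:
Step 1: Merge B(1) + F(12) = 13
Step 2: Merge (B+F)(13) + I(26) = 39
Read each symbol's code off the tree from the root (left child = 0, right child = 1).

Codes:
  I: 1 (length 1)
  B: 00 (length 2)
  F: 01 (length 2)
Average code length: 52/39 = 1.3333 bits/symbol


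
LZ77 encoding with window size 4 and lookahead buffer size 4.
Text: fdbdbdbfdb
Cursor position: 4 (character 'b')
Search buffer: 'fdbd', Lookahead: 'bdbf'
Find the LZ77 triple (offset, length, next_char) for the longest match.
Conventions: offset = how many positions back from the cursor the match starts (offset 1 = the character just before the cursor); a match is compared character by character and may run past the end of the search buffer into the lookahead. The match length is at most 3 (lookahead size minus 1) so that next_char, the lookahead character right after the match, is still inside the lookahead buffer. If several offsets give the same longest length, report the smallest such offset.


Try each offset into the search buffer:
  offset=1 (pos 3, char 'd'): match length 0
  offset=2 (pos 2, char 'b'): match length 3
  offset=3 (pos 1, char 'd'): match length 0
  offset=4 (pos 0, char 'f'): match length 0
Longest match has length 3 at offset 2.
next_char = character at position 4 + 3 = 7 -> 'f'

Best match: offset=2, length=3 (matching 'bdb' starting at position 2)
LZ77 triple: (2, 3, 'f')


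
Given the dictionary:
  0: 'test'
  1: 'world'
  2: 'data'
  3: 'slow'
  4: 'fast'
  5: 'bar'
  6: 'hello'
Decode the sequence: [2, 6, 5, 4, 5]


Look up each index in the dictionary:
  2 -> 'data'
  6 -> 'hello'
  5 -> 'bar'
  4 -> 'fast'
  5 -> 'bar'

Decoded: "data hello bar fast bar"


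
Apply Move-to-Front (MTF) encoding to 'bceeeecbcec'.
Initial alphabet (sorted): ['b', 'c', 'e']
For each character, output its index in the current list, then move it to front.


MTF encoding:
'b': index 0 in ['b', 'c', 'e'] -> ['b', 'c', 'e']
'c': index 1 in ['b', 'c', 'e'] -> ['c', 'b', 'e']
'e': index 2 in ['c', 'b', 'e'] -> ['e', 'c', 'b']
'e': index 0 in ['e', 'c', 'b'] -> ['e', 'c', 'b']
'e': index 0 in ['e', 'c', 'b'] -> ['e', 'c', 'b']
'e': index 0 in ['e', 'c', 'b'] -> ['e', 'c', 'b']
'c': index 1 in ['e', 'c', 'b'] -> ['c', 'e', 'b']
'b': index 2 in ['c', 'e', 'b'] -> ['b', 'c', 'e']
'c': index 1 in ['b', 'c', 'e'] -> ['c', 'b', 'e']
'e': index 2 in ['c', 'b', 'e'] -> ['e', 'c', 'b']
'c': index 1 in ['e', 'c', 'b'] -> ['c', 'e', 'b']


Output: [0, 1, 2, 0, 0, 0, 1, 2, 1, 2, 1]


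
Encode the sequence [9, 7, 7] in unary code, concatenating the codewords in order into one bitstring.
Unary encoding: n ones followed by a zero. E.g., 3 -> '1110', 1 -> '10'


Encode each number as n ones followed by a terminating 0:
  9 -> 1111111110 (10 bits)
  7 -> 11111110 (8 bits)
  7 -> 11111110 (8 bits)
Total length = 10 + 8 + 8 = 26 bits.

Unary([9, 7, 7]) = 11111111101111111011111110 (26 bits)


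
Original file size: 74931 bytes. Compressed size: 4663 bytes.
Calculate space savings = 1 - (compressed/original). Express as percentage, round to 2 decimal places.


ratio = compressed/original = 4663/74931 = 0.062231
savings = 1 - ratio = 1 - 0.062231 = 0.937769
as a percentage: 0.937769 * 100 = 93.78%

Space savings = 1 - 4663/74931 = 93.78%


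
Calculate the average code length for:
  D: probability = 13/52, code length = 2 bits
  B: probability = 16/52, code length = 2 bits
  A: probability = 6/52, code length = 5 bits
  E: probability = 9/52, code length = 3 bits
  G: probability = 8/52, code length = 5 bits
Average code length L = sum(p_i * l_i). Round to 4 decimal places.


Weighted contributions p_i * l_i:
  D: (13/52) * 2 = 26/52
  B: (16/52) * 2 = 32/52
  A: (6/52) * 5 = 30/52
  E: (9/52) * 3 = 27/52
  G: (8/52) * 5 = 40/52
Sum = (26 + 32 + 30 + 27 + 40)/52 = 155/52

L = 155/52 = 2.9808 bits/symbol


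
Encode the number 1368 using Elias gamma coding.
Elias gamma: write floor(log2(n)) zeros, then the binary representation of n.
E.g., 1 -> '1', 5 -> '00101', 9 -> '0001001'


num_bits = floor(log2(1368)) + 1 = 11
leading_zeros = num_bits - 1 = 10
binary(1368) = 10101011000

Elias gamma(1368) = '0000000000' + '10101011000' = 000000000010101011000 (21 bits)


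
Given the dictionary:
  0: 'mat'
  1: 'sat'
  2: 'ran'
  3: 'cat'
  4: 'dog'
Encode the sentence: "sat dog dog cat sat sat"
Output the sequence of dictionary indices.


Look up each word in the dictionary:
  'sat' -> 1
  'dog' -> 4
  'dog' -> 4
  'cat' -> 3
  'sat' -> 1
  'sat' -> 1

Encoded: [1, 4, 4, 3, 1, 1]


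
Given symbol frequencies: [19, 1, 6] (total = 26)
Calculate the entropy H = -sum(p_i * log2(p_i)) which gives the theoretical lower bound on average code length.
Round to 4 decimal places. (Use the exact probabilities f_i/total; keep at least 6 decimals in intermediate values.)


Per-symbol terms -p_i * log2(p_i) with p_i = f_i/26:
  p = 19/26 = 0.730769: log2(p) = -0.452512, -p*log2(p) = 0.330682
  p = 1/26 = 0.038462: log2(p) = -4.700440, -p*log2(p) = 0.180786
  p = 6/26 = 0.230769: log2(p) = -2.115477, -p*log2(p) = 0.488187
H = 0.330682 + 0.180786 + 0.488187 = 0.999655

H = 0.9997 bits/symbol


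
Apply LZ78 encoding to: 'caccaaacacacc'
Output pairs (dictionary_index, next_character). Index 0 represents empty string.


LZ78 encoding steps:
Dictionary: {0: ''}
Step 1: w='' (idx 0), next='c' -> output (0, 'c'), add 'c' as idx 1
Step 2: w='' (idx 0), next='a' -> output (0, 'a'), add 'a' as idx 2
Step 3: w='c' (idx 1), next='c' -> output (1, 'c'), add 'cc' as idx 3
Step 4: w='a' (idx 2), next='a' -> output (2, 'a'), add 'aa' as idx 4
Step 5: w='a' (idx 2), next='c' -> output (2, 'c'), add 'ac' as idx 5
Step 6: w='ac' (idx 5), next='a' -> output (5, 'a'), add 'aca' as idx 6
Step 7: w='cc' (idx 3), end of input -> output (3, '')


Encoded: [(0, 'c'), (0, 'a'), (1, 'c'), (2, 'a'), (2, 'c'), (5, 'a'), (3, '')]


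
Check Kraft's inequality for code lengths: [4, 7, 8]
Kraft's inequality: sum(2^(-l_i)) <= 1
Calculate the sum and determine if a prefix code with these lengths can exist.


Sum = 2^(-4) + 2^(-7) + 2^(-8)
    = 0.0625 + 0.0078125 + 0.00390625
    = 19/256 = 0.07421875
Since 0.07421875 <= 1, Kraft's inequality IS satisfied.
A prefix code with these lengths CAN exist.

Kraft sum = 0.07421875. Satisfied.


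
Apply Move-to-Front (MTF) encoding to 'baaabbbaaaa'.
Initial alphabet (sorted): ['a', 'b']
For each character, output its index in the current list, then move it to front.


MTF encoding:
'b': index 1 in ['a', 'b'] -> ['b', 'a']
'a': index 1 in ['b', 'a'] -> ['a', 'b']
'a': index 0 in ['a', 'b'] -> ['a', 'b']
'a': index 0 in ['a', 'b'] -> ['a', 'b']
'b': index 1 in ['a', 'b'] -> ['b', 'a']
'b': index 0 in ['b', 'a'] -> ['b', 'a']
'b': index 0 in ['b', 'a'] -> ['b', 'a']
'a': index 1 in ['b', 'a'] -> ['a', 'b']
'a': index 0 in ['a', 'b'] -> ['a', 'b']
'a': index 0 in ['a', 'b'] -> ['a', 'b']
'a': index 0 in ['a', 'b'] -> ['a', 'b']


Output: [1, 1, 0, 0, 1, 0, 0, 1, 0, 0, 0]


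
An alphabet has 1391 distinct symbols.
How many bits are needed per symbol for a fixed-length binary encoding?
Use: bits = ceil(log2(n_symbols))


log2(1391) = 10.4419
Bracket: 2^10 = 1024 < 1391 <= 2^11 = 2048
So ceil(log2(1391)) = 11

bits = ceil(log2(1391)) = ceil(10.4419) = 11 bits


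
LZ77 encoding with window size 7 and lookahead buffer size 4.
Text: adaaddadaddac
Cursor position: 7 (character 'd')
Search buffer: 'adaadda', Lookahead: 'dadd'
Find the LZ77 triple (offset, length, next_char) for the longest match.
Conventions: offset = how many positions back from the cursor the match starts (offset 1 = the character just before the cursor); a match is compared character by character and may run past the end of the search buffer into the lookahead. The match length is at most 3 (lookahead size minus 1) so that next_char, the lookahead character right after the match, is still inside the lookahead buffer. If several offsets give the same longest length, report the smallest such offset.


Try each offset into the search buffer:
  offset=1 (pos 6, char 'a'): match length 0
  offset=2 (pos 5, char 'd'): match length 3
  offset=3 (pos 4, char 'd'): match length 1
  offset=4 (pos 3, char 'a'): match length 0
  offset=5 (pos 2, char 'a'): match length 0
  offset=6 (pos 1, char 'd'): match length 2
  offset=7 (pos 0, char 'a'): match length 0
Longest match has length 3 at offset 2.
next_char = character at position 7 + 3 = 10 -> 'd'

Best match: offset=2, length=3 (matching 'dad' starting at position 5)
LZ77 triple: (2, 3, 'd')


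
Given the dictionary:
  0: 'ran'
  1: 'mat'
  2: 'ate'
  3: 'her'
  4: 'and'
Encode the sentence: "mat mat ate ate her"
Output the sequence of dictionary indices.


Look up each word in the dictionary:
  'mat' -> 1
  'mat' -> 1
  'ate' -> 2
  'ate' -> 2
  'her' -> 3

Encoded: [1, 1, 2, 2, 3]


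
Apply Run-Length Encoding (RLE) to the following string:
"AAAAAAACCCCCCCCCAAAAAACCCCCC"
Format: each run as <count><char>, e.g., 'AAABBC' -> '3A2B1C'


Scanning runs left to right:
  i=0: run of 'A' x 7 -> '7A'
  i=7: run of 'C' x 9 -> '9C'
  i=16: run of 'A' x 6 -> '6A'
  i=22: run of 'C' x 6 -> '6C'

RLE = 7A9C6A6C


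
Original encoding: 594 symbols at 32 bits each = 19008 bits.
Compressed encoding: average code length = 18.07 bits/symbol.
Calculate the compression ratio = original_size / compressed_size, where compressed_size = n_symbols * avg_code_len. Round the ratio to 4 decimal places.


original_size = n_symbols * orig_bits = 594 * 32 = 19008 bits
compressed_size = n_symbols * avg_code_len = 594 * 18.07 = 10733.58 bits
ratio = original_size / compressed_size = 19008 / 10733.58 = 1.7709

Compression ratio = 1.7709


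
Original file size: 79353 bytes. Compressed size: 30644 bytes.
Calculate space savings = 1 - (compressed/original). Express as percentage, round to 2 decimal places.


ratio = compressed/original = 30644/79353 = 0.386173
savings = 1 - ratio = 1 - 0.386173 = 0.613827
as a percentage: 0.613827 * 100 = 61.38%

Space savings = 1 - 30644/79353 = 61.38%


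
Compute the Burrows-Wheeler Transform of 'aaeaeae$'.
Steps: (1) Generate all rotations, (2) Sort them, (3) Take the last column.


Rotations (sorted):
  0: $aaeaeae -> last char: e
  1: aaeaeae$ -> last char: $
  2: ae$aaeae -> last char: e
  3: aeae$aae -> last char: e
  4: aeaeae$a -> last char: a
  5: e$aaeaea -> last char: a
  6: eae$aaea -> last char: a
  7: eaeae$aa -> last char: a


BWT = e$eeaaaa


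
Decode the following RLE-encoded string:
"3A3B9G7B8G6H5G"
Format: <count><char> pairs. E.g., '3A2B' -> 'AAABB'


Expanding each <count><char> pair:
  3A -> 'AAA'
  3B -> 'BBB'
  9G -> 'GGGGGGGGG'
  7B -> 'BBBBBBB'
  8G -> 'GGGGGGGG'
  6H -> 'HHHHHH'
  5G -> 'GGGGG'

Decoded = AAABBBGGGGGGGGGBBBBBBBGGGGGGGGHHHHHHGGGGG


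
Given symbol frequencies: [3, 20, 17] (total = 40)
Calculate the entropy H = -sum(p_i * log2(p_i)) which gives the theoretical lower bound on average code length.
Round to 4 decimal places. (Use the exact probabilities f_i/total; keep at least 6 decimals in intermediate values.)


Per-symbol terms -p_i * log2(p_i) with p_i = f_i/40:
  p = 3/40 = 0.075000: log2(p) = -3.736966, -p*log2(p) = 0.280272
  p = 20/40 = 0.500000: log2(p) = -1.000000, -p*log2(p) = 0.500000
  p = 17/40 = 0.425000: log2(p) = -1.234465, -p*log2(p) = 0.524648
H = 0.280272 + 0.500000 + 0.524648 = 1.304920

H = 1.3049 bits/symbol


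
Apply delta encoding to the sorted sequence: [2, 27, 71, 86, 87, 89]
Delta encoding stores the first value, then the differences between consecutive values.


First value: 2
Deltas:
  27 - 2 = 25
  71 - 27 = 44
  86 - 71 = 15
  87 - 86 = 1
  89 - 87 = 2


Delta encoded: [2, 25, 44, 15, 1, 2]


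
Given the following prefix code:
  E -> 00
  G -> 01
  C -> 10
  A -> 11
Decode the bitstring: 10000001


Decoding step by step:
Bits 10 -> C
Bits 00 -> E
Bits 00 -> E
Bits 01 -> G


Decoded message: CEEG


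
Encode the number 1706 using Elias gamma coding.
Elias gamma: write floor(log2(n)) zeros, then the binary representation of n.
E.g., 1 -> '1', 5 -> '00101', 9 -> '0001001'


num_bits = floor(log2(1706)) + 1 = 11
leading_zeros = num_bits - 1 = 10
binary(1706) = 11010101010

Elias gamma(1706) = '0000000000' + '11010101010' = 000000000011010101010 (21 bits)


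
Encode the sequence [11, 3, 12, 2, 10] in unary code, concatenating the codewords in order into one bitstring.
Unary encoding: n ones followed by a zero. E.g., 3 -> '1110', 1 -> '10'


Encode each number as n ones followed by a terminating 0:
  11 -> 111111111110 (12 bits)
  3 -> 1110 (4 bits)
  12 -> 1111111111110 (13 bits)
  2 -> 110 (3 bits)
  10 -> 11111111110 (11 bits)
Total length = 12 + 4 + 13 + 3 + 11 = 43 bits.

Unary([11, 3, 12, 2, 10]) = 1111111111101110111111111111011011111111110 (43 bits)


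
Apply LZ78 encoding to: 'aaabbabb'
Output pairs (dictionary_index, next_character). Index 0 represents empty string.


LZ78 encoding steps:
Dictionary: {0: ''}
Step 1: w='' (idx 0), next='a' -> output (0, 'a'), add 'a' as idx 1
Step 2: w='a' (idx 1), next='a' -> output (1, 'a'), add 'aa' as idx 2
Step 3: w='' (idx 0), next='b' -> output (0, 'b'), add 'b' as idx 3
Step 4: w='b' (idx 3), next='a' -> output (3, 'a'), add 'ba' as idx 4
Step 5: w='b' (idx 3), next='b' -> output (3, 'b'), add 'bb' as idx 5


Encoded: [(0, 'a'), (1, 'a'), (0, 'b'), (3, 'a'), (3, 'b')]


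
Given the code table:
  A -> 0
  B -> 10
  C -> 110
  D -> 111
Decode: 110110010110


Decoding:
110 -> C
110 -> C
0 -> A
10 -> B
110 -> C


Result: CCABC


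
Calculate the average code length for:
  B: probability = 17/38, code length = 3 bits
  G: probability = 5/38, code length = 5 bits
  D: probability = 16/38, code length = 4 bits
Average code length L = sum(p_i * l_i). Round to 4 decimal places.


Weighted contributions p_i * l_i:
  B: (17/38) * 3 = 51/38
  G: (5/38) * 5 = 25/38
  D: (16/38) * 4 = 64/38
Sum = (51 + 25 + 64)/38 = 140/38

L = 140/38 = 3.6842 bits/symbol


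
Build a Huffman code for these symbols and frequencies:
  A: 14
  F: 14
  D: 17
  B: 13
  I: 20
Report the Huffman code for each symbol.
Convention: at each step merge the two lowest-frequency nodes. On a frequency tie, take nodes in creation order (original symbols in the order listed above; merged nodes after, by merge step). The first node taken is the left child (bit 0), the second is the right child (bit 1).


Huffman tree construction:
Step 1: Merge B(13) + A(14) = 27
Step 2: Merge F(14) + D(17) = 31
Step 3: Merge I(20) + (B+A)(27) = 47
Step 4: Merge (F+D)(31) + (I+(B+A))(47) = 78
Read each symbol's code off the tree from the root (left child = 0, right child = 1).

Codes:
  A: 111 (length 3)
  F: 00 (length 2)
  D: 01 (length 2)
  B: 110 (length 3)
  I: 10 (length 2)
Average code length: 183/78 = 2.3462 bits/symbol


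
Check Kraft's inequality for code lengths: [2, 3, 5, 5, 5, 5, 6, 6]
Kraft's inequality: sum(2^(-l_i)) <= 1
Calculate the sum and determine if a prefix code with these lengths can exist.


Sum = 2^(-2) + 2^(-3) + 2^(-5) + 2^(-5) + 2^(-5) + 2^(-5) + 2^(-6) + 2^(-6)
    = 0.25 + 0.125 + 0.03125 + 0.03125 + 0.03125 + 0.03125 + 0.015625 + 0.015625
    = 34/64 = 0.53125
Since 0.53125 <= 1, Kraft's inequality IS satisfied.
A prefix code with these lengths CAN exist.

Kraft sum = 0.53125. Satisfied.


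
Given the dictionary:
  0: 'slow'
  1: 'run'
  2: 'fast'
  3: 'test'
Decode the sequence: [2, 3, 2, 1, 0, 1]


Look up each index in the dictionary:
  2 -> 'fast'
  3 -> 'test'
  2 -> 'fast'
  1 -> 'run'
  0 -> 'slow'
  1 -> 'run'

Decoded: "fast test fast run slow run"


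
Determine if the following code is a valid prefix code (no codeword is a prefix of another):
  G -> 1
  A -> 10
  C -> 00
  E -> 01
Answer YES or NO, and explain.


Checking each pair (does one codeword prefix another?):
  G='1' vs A='10': prefix -- VIOLATION

NO -- this is NOT a valid prefix code. G (1) is a prefix of A (10).


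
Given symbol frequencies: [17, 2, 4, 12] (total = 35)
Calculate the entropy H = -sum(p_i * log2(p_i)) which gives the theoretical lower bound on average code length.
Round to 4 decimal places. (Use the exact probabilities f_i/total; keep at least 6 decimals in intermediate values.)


Per-symbol terms -p_i * log2(p_i) with p_i = f_i/35:
  p = 17/35 = 0.485714: log2(p) = -1.041820, -p*log2(p) = 0.506027
  p = 2/35 = 0.057143: log2(p) = -4.129283, -p*log2(p) = 0.235959
  p = 4/35 = 0.114286: log2(p) = -3.129283, -p*log2(p) = 0.357632
  p = 12/35 = 0.342857: log2(p) = -1.544321, -p*log2(p) = 0.529481
H = 0.506027 + 0.235959 + 0.357632 + 0.529481 = 1.629099

H = 1.6291 bits/symbol


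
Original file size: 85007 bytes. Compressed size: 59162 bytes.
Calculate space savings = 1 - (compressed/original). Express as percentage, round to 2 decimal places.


ratio = compressed/original = 59162/85007 = 0.695966
savings = 1 - ratio = 1 - 0.695966 = 0.304034
as a percentage: 0.304034 * 100 = 30.4%

Space savings = 1 - 59162/85007 = 30.4%


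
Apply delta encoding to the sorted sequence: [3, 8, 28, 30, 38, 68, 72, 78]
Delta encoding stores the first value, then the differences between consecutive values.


First value: 3
Deltas:
  8 - 3 = 5
  28 - 8 = 20
  30 - 28 = 2
  38 - 30 = 8
  68 - 38 = 30
  72 - 68 = 4
  78 - 72 = 6


Delta encoded: [3, 5, 20, 2, 8, 30, 4, 6]


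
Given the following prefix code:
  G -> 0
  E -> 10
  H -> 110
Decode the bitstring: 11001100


Decoding step by step:
Bits 110 -> H
Bits 0 -> G
Bits 110 -> H
Bits 0 -> G


Decoded message: HGHG


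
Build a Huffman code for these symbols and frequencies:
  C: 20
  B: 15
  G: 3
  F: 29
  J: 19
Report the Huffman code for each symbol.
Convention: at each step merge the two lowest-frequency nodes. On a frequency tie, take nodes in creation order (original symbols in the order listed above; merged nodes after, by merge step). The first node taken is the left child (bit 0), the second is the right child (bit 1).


Huffman tree construction:
Step 1: Merge G(3) + B(15) = 18
Step 2: Merge (G+B)(18) + J(19) = 37
Step 3: Merge C(20) + F(29) = 49
Step 4: Merge ((G+B)+J)(37) + (C+F)(49) = 86
Read each symbol's code off the tree from the root (left child = 0, right child = 1).

Codes:
  C: 10 (length 2)
  B: 001 (length 3)
  G: 000 (length 3)
  F: 11 (length 2)
  J: 01 (length 2)
Average code length: 190/86 = 2.2093 bits/symbol


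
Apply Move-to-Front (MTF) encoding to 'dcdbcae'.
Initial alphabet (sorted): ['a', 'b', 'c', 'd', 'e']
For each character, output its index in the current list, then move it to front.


MTF encoding:
'd': index 3 in ['a', 'b', 'c', 'd', 'e'] -> ['d', 'a', 'b', 'c', 'e']
'c': index 3 in ['d', 'a', 'b', 'c', 'e'] -> ['c', 'd', 'a', 'b', 'e']
'd': index 1 in ['c', 'd', 'a', 'b', 'e'] -> ['d', 'c', 'a', 'b', 'e']
'b': index 3 in ['d', 'c', 'a', 'b', 'e'] -> ['b', 'd', 'c', 'a', 'e']
'c': index 2 in ['b', 'd', 'c', 'a', 'e'] -> ['c', 'b', 'd', 'a', 'e']
'a': index 3 in ['c', 'b', 'd', 'a', 'e'] -> ['a', 'c', 'b', 'd', 'e']
'e': index 4 in ['a', 'c', 'b', 'd', 'e'] -> ['e', 'a', 'c', 'b', 'd']


Output: [3, 3, 1, 3, 2, 3, 4]


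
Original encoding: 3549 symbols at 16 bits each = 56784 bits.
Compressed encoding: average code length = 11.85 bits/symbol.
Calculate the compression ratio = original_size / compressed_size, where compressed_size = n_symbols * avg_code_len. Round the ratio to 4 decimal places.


original_size = n_symbols * orig_bits = 3549 * 16 = 56784 bits
compressed_size = n_symbols * avg_code_len = 3549 * 11.85 = 42055.65 bits
ratio = original_size / compressed_size = 56784 / 42055.65 = 1.3502

Compression ratio = 1.3502


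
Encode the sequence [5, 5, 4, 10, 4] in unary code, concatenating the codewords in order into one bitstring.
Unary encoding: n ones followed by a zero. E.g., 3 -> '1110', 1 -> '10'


Encode each number as n ones followed by a terminating 0:
  5 -> 111110 (6 bits)
  5 -> 111110 (6 bits)
  4 -> 11110 (5 bits)
  10 -> 11111111110 (11 bits)
  4 -> 11110 (5 bits)
Total length = 6 + 6 + 5 + 11 + 5 = 33 bits.

Unary([5, 5, 4, 10, 4]) = 111110111110111101111111111011110 (33 bits)


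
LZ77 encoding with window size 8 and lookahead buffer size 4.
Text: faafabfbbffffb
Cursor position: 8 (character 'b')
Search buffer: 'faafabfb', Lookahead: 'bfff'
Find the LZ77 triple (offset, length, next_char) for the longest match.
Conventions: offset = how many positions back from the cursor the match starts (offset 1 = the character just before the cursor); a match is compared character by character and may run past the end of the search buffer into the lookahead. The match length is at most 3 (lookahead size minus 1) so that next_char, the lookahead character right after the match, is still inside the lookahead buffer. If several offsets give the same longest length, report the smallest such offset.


Try each offset into the search buffer:
  offset=1 (pos 7, char 'b'): match length 1
  offset=2 (pos 6, char 'f'): match length 0
  offset=3 (pos 5, char 'b'): match length 2
  offset=4 (pos 4, char 'a'): match length 0
  offset=5 (pos 3, char 'f'): match length 0
  offset=6 (pos 2, char 'a'): match length 0
  offset=7 (pos 1, char 'a'): match length 0
  offset=8 (pos 0, char 'f'): match length 0
Longest match has length 2 at offset 3.
next_char = character at position 8 + 2 = 10 -> 'f'

Best match: offset=3, length=2 (matching 'bf' starting at position 5)
LZ77 triple: (3, 2, 'f')


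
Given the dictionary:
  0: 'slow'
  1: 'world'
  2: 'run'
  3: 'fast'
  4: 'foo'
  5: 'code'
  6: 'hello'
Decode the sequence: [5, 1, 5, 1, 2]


Look up each index in the dictionary:
  5 -> 'code'
  1 -> 'world'
  5 -> 'code'
  1 -> 'world'
  2 -> 'run'

Decoded: "code world code world run"


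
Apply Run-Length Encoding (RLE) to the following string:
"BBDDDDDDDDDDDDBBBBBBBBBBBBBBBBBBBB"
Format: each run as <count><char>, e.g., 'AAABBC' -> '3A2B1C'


Scanning runs left to right:
  i=0: run of 'B' x 2 -> '2B'
  i=2: run of 'D' x 12 -> '12D'
  i=14: run of 'B' x 20 -> '20B'

RLE = 2B12D20B


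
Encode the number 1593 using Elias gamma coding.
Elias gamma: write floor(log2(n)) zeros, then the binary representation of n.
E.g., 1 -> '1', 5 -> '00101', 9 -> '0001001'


num_bits = floor(log2(1593)) + 1 = 11
leading_zeros = num_bits - 1 = 10
binary(1593) = 11000111001

Elias gamma(1593) = '0000000000' + '11000111001' = 000000000011000111001 (21 bits)


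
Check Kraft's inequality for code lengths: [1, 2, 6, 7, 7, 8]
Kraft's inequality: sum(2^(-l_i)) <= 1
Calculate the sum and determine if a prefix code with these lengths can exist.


Sum = 2^(-1) + 2^(-2) + 2^(-6) + 2^(-7) + 2^(-7) + 2^(-8)
    = 0.5 + 0.25 + 0.015625 + 0.0078125 + 0.0078125 + 0.00390625
    = 201/256 = 0.78515625
Since 0.78515625 <= 1, Kraft's inequality IS satisfied.
A prefix code with these lengths CAN exist.

Kraft sum = 0.78515625. Satisfied.


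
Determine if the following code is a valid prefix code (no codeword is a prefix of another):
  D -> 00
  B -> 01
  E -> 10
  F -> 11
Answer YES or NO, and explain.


Checking each pair (does one codeword prefix another?):
  D='00' vs B='01': no prefix
  D='00' vs E='10': no prefix
  D='00' vs F='11': no prefix
  B='01' vs D='00': no prefix
  B='01' vs E='10': no prefix
  B='01' vs F='11': no prefix
  E='10' vs D='00': no prefix
  E='10' vs B='01': no prefix
  E='10' vs F='11': no prefix
  F='11' vs D='00': no prefix
  F='11' vs B='01': no prefix
  F='11' vs E='10': no prefix
No violation found over all pairs.

YES -- this is a valid prefix code. No codeword is a prefix of any other codeword.


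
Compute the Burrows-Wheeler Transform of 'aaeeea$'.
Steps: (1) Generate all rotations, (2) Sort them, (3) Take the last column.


Rotations (sorted):
  0: $aaeeea -> last char: a
  1: a$aaeee -> last char: e
  2: aaeeea$ -> last char: $
  3: aeeea$a -> last char: a
  4: ea$aaee -> last char: e
  5: eea$aae -> last char: e
  6: eeea$aa -> last char: a


BWT = ae$aeea


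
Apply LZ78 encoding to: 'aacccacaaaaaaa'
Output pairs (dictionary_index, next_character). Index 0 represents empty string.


LZ78 encoding steps:
Dictionary: {0: ''}
Step 1: w='' (idx 0), next='a' -> output (0, 'a'), add 'a' as idx 1
Step 2: w='a' (idx 1), next='c' -> output (1, 'c'), add 'ac' as idx 2
Step 3: w='' (idx 0), next='c' -> output (0, 'c'), add 'c' as idx 3
Step 4: w='c' (idx 3), next='a' -> output (3, 'a'), add 'ca' as idx 4
Step 5: w='ca' (idx 4), next='a' -> output (4, 'a'), add 'caa' as idx 5
Step 6: w='a' (idx 1), next='a' -> output (1, 'a'), add 'aa' as idx 6
Step 7: w='aa' (idx 6), next='a' -> output (6, 'a'), add 'aaa' as idx 7


Encoded: [(0, 'a'), (1, 'c'), (0, 'c'), (3, 'a'), (4, 'a'), (1, 'a'), (6, 'a')]


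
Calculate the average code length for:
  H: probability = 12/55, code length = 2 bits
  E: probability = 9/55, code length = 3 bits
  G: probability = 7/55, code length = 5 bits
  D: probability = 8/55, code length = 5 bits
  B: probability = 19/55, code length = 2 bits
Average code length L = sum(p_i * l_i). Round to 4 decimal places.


Weighted contributions p_i * l_i:
  H: (12/55) * 2 = 24/55
  E: (9/55) * 3 = 27/55
  G: (7/55) * 5 = 35/55
  D: (8/55) * 5 = 40/55
  B: (19/55) * 2 = 38/55
Sum = (24 + 27 + 35 + 40 + 38)/55 = 164/55

L = 164/55 = 2.9818 bits/symbol


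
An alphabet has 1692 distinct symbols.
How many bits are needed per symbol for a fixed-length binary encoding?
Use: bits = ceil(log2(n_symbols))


log2(1692) = 10.7245
Bracket: 2^10 = 1024 < 1692 <= 2^11 = 2048
So ceil(log2(1692)) = 11

bits = ceil(log2(1692)) = ceil(10.7245) = 11 bits


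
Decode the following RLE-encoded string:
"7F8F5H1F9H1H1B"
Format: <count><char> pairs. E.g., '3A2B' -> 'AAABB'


Expanding each <count><char> pair:
  7F -> 'FFFFFFF'
  8F -> 'FFFFFFFF'
  5H -> 'HHHHH'
  1F -> 'F'
  9H -> 'HHHHHHHHH'
  1H -> 'H'
  1B -> 'B'

Decoded = FFFFFFFFFFFFFFFHHHHHFHHHHHHHHHHB


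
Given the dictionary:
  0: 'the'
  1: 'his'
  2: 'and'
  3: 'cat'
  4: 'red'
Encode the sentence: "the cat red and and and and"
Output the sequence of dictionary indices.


Look up each word in the dictionary:
  'the' -> 0
  'cat' -> 3
  'red' -> 4
  'and' -> 2
  'and' -> 2
  'and' -> 2
  'and' -> 2

Encoded: [0, 3, 4, 2, 2, 2, 2]


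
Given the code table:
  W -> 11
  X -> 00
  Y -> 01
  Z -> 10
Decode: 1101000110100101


Decoding:
11 -> W
01 -> Y
00 -> X
01 -> Y
10 -> Z
10 -> Z
01 -> Y
01 -> Y


Result: WYXYZZYY


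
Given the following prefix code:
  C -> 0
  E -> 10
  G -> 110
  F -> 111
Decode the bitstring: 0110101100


Decoding step by step:
Bits 0 -> C
Bits 110 -> G
Bits 10 -> E
Bits 110 -> G
Bits 0 -> C


Decoded message: CGEGC


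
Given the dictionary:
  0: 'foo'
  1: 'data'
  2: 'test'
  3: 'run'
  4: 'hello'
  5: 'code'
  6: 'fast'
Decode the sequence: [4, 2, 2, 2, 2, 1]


Look up each index in the dictionary:
  4 -> 'hello'
  2 -> 'test'
  2 -> 'test'
  2 -> 'test'
  2 -> 'test'
  1 -> 'data'

Decoded: "hello test test test test data"


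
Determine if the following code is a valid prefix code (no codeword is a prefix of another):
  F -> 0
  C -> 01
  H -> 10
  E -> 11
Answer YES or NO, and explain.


Checking each pair (does one codeword prefix another?):
  F='0' vs C='01': prefix -- VIOLATION

NO -- this is NOT a valid prefix code. F (0) is a prefix of C (01).


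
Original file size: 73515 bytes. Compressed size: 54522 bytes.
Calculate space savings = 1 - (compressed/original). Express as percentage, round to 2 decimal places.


ratio = compressed/original = 54522/73515 = 0.741645
savings = 1 - ratio = 1 - 0.741645 = 0.258355
as a percentage: 0.258355 * 100 = 25.84%

Space savings = 1 - 54522/73515 = 25.84%


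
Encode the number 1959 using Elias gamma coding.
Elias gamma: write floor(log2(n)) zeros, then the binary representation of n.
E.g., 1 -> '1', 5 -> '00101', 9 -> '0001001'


num_bits = floor(log2(1959)) + 1 = 11
leading_zeros = num_bits - 1 = 10
binary(1959) = 11110100111

Elias gamma(1959) = '0000000000' + '11110100111' = 000000000011110100111 (21 bits)


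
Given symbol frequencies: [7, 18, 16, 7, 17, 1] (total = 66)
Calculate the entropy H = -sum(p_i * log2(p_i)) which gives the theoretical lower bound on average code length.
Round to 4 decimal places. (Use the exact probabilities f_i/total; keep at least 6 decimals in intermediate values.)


Per-symbol terms -p_i * log2(p_i) with p_i = f_i/66:
  p = 7/66 = 0.106061: log2(p) = -3.237039, -p*log2(p) = 0.343322
  p = 18/66 = 0.272727: log2(p) = -1.874469, -p*log2(p) = 0.511219
  p = 16/66 = 0.242424: log2(p) = -2.044394, -p*log2(p) = 0.495611
  p = 7/66 = 0.106061: log2(p) = -3.237039, -p*log2(p) = 0.343322
  p = 17/66 = 0.257576: log2(p) = -1.956931, -p*log2(p) = 0.504058
  p = 1/66 = 0.015152: log2(p) = -6.044394, -p*log2(p) = 0.091582
H = 0.343322 + 0.511219 + 0.495611 + 0.343322 + 0.504058 + 0.091582 = 2.289114

H = 2.2891 bits/symbol


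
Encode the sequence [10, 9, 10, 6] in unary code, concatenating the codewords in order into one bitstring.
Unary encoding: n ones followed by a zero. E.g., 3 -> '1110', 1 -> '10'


Encode each number as n ones followed by a terminating 0:
  10 -> 11111111110 (11 bits)
  9 -> 1111111110 (10 bits)
  10 -> 11111111110 (11 bits)
  6 -> 1111110 (7 bits)
Total length = 11 + 10 + 11 + 7 = 39 bits.

Unary([10, 9, 10, 6]) = 111111111101111111110111111111101111110 (39 bits)


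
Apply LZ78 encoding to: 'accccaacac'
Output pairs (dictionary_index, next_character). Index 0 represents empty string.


LZ78 encoding steps:
Dictionary: {0: ''}
Step 1: w='' (idx 0), next='a' -> output (0, 'a'), add 'a' as idx 1
Step 2: w='' (idx 0), next='c' -> output (0, 'c'), add 'c' as idx 2
Step 3: w='c' (idx 2), next='c' -> output (2, 'c'), add 'cc' as idx 3
Step 4: w='c' (idx 2), next='a' -> output (2, 'a'), add 'ca' as idx 4
Step 5: w='a' (idx 1), next='c' -> output (1, 'c'), add 'ac' as idx 5
Step 6: w='ac' (idx 5), end of input -> output (5, '')


Encoded: [(0, 'a'), (0, 'c'), (2, 'c'), (2, 'a'), (1, 'c'), (5, '')]


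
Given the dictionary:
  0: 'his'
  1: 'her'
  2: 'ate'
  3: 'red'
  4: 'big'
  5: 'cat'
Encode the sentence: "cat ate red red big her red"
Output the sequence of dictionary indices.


Look up each word in the dictionary:
  'cat' -> 5
  'ate' -> 2
  'red' -> 3
  'red' -> 3
  'big' -> 4
  'her' -> 1
  'red' -> 3

Encoded: [5, 2, 3, 3, 4, 1, 3]


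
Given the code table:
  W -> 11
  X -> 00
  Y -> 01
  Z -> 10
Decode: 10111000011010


Decoding:
10 -> Z
11 -> W
10 -> Z
00 -> X
01 -> Y
10 -> Z
10 -> Z


Result: ZWZXYZZ


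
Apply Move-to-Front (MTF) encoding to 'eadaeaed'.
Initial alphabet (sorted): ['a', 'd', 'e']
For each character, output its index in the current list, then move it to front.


MTF encoding:
'e': index 2 in ['a', 'd', 'e'] -> ['e', 'a', 'd']
'a': index 1 in ['e', 'a', 'd'] -> ['a', 'e', 'd']
'd': index 2 in ['a', 'e', 'd'] -> ['d', 'a', 'e']
'a': index 1 in ['d', 'a', 'e'] -> ['a', 'd', 'e']
'e': index 2 in ['a', 'd', 'e'] -> ['e', 'a', 'd']
'a': index 1 in ['e', 'a', 'd'] -> ['a', 'e', 'd']
'e': index 1 in ['a', 'e', 'd'] -> ['e', 'a', 'd']
'd': index 2 in ['e', 'a', 'd'] -> ['d', 'e', 'a']


Output: [2, 1, 2, 1, 2, 1, 1, 2]


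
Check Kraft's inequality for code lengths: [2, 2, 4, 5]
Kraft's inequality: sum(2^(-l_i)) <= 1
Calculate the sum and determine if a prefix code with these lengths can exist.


Sum = 2^(-2) + 2^(-2) + 2^(-4) + 2^(-5)
    = 0.25 + 0.25 + 0.0625 + 0.03125
    = 19/32 = 0.59375
Since 0.59375 <= 1, Kraft's inequality IS satisfied.
A prefix code with these lengths CAN exist.

Kraft sum = 0.59375. Satisfied.


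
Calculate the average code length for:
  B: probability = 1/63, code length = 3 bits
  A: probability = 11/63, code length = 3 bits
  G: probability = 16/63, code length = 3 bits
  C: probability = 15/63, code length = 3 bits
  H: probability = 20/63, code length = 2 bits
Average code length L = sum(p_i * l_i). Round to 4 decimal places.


Weighted contributions p_i * l_i:
  B: (1/63) * 3 = 3/63
  A: (11/63) * 3 = 33/63
  G: (16/63) * 3 = 48/63
  C: (15/63) * 3 = 45/63
  H: (20/63) * 2 = 40/63
Sum = (3 + 33 + 48 + 45 + 40)/63 = 169/63

L = 169/63 = 2.6825 bits/symbol


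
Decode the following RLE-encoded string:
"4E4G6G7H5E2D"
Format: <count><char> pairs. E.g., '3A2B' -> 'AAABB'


Expanding each <count><char> pair:
  4E -> 'EEEE'
  4G -> 'GGGG'
  6G -> 'GGGGGG'
  7H -> 'HHHHHHH'
  5E -> 'EEEEE'
  2D -> 'DD'

Decoded = EEEEGGGGGGGGGGHHHHHHHEEEEEDD


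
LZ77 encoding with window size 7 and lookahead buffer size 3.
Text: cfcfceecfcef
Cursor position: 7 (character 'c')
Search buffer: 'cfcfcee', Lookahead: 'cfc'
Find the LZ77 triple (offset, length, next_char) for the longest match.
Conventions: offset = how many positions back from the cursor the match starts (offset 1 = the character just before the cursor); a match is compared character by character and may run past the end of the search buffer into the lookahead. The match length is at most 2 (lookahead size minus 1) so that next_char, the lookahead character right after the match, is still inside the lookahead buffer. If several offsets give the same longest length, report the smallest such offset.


Try each offset into the search buffer:
  offset=1 (pos 6, char 'e'): match length 0
  offset=2 (pos 5, char 'e'): match length 0
  offset=3 (pos 4, char 'c'): match length 1
  offset=4 (pos 3, char 'f'): match length 0
  offset=5 (pos 2, char 'c'): match length 2
  offset=6 (pos 1, char 'f'): match length 0
  offset=7 (pos 0, char 'c'): match length 2
Longest match has length 2, found at offsets 5, 7; take the smallest, offset 5.
next_char = character at position 7 + 2 = 9 -> 'c'

Best match: offset=5, length=2 (matching 'cf' starting at position 2)
LZ77 triple: (5, 2, 'c')


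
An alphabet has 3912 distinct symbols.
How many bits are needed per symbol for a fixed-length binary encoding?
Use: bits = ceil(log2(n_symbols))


log2(3912) = 11.9337
Bracket: 2^11 = 2048 < 3912 <= 2^12 = 4096
So ceil(log2(3912)) = 12

bits = ceil(log2(3912)) = ceil(11.9337) = 12 bits


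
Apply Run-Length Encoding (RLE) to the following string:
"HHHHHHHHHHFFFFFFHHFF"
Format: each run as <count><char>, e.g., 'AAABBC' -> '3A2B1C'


Scanning runs left to right:
  i=0: run of 'H' x 10 -> '10H'
  i=10: run of 'F' x 6 -> '6F'
  i=16: run of 'H' x 2 -> '2H'
  i=18: run of 'F' x 2 -> '2F'

RLE = 10H6F2H2F


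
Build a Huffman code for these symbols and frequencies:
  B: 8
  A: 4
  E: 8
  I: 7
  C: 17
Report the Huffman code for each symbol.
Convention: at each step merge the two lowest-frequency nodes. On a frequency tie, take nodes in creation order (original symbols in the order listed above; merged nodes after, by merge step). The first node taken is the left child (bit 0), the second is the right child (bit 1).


Huffman tree construction:
Step 1: Merge A(4) + I(7) = 11
Step 2: Merge B(8) + E(8) = 16
Step 3: Merge (A+I)(11) + (B+E)(16) = 27
Step 4: Merge C(17) + ((A+I)+(B+E))(27) = 44
Read each symbol's code off the tree from the root (left child = 0, right child = 1).

Codes:
  B: 110 (length 3)
  A: 100 (length 3)
  E: 111 (length 3)
  I: 101 (length 3)
  C: 0 (length 1)
Average code length: 98/44 = 2.2273 bits/symbol


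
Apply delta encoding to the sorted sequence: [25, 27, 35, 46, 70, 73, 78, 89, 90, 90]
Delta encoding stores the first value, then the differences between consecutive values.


First value: 25
Deltas:
  27 - 25 = 2
  35 - 27 = 8
  46 - 35 = 11
  70 - 46 = 24
  73 - 70 = 3
  78 - 73 = 5
  89 - 78 = 11
  90 - 89 = 1
  90 - 90 = 0


Delta encoded: [25, 2, 8, 11, 24, 3, 5, 11, 1, 0]


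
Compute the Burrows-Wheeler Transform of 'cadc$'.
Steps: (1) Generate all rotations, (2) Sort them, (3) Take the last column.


Rotations (sorted):
  0: $cadc -> last char: c
  1: adc$c -> last char: c
  2: c$cad -> last char: d
  3: cadc$ -> last char: $
  4: dc$ca -> last char: a


BWT = ccd$a


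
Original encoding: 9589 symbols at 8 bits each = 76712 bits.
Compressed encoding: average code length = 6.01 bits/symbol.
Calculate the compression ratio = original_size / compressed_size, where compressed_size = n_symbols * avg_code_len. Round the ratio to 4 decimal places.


original_size = n_symbols * orig_bits = 9589 * 8 = 76712 bits
compressed_size = n_symbols * avg_code_len = 9589 * 6.01 = 57629.89 bits
ratio = original_size / compressed_size = 76712 / 57629.89 = 1.3311

Compression ratio = 1.3311


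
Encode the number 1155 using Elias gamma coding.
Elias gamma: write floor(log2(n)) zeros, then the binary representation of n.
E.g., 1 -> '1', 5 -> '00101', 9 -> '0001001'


num_bits = floor(log2(1155)) + 1 = 11
leading_zeros = num_bits - 1 = 10
binary(1155) = 10010000011

Elias gamma(1155) = '0000000000' + '10010000011' = 000000000010010000011 (21 bits)


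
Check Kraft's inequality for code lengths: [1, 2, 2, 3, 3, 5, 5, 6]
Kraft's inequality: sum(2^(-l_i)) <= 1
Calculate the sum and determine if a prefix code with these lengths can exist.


Sum = 2^(-1) + 2^(-2) + 2^(-2) + 2^(-3) + 2^(-3) + 2^(-5) + 2^(-5) + 2^(-6)
    = 0.5 + 0.25 + 0.25 + 0.125 + 0.125 + 0.03125 + 0.03125 + 0.015625
    = 85/64 = 1.328125
Since 1.328125 > 1, Kraft's inequality is NOT satisfied.
A prefix code with these lengths CANNOT exist.

Kraft sum = 1.328125. Not satisfied.


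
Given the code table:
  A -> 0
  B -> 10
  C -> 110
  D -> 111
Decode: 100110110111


Decoding:
10 -> B
0 -> A
110 -> C
110 -> C
111 -> D


Result: BACCD


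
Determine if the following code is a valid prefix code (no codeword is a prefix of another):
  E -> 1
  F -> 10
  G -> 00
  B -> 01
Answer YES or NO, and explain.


Checking each pair (does one codeword prefix another?):
  E='1' vs F='10': prefix -- VIOLATION

NO -- this is NOT a valid prefix code. E (1) is a prefix of F (10).


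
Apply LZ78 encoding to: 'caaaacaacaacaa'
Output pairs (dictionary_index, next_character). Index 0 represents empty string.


LZ78 encoding steps:
Dictionary: {0: ''}
Step 1: w='' (idx 0), next='c' -> output (0, 'c'), add 'c' as idx 1
Step 2: w='' (idx 0), next='a' -> output (0, 'a'), add 'a' as idx 2
Step 3: w='a' (idx 2), next='a' -> output (2, 'a'), add 'aa' as idx 3
Step 4: w='a' (idx 2), next='c' -> output (2, 'c'), add 'ac' as idx 4
Step 5: w='aa' (idx 3), next='c' -> output (3, 'c'), add 'aac' as idx 5
Step 6: w='aac' (idx 5), next='a' -> output (5, 'a'), add 'aaca' as idx 6
Step 7: w='a' (idx 2), end of input -> output (2, '')


Encoded: [(0, 'c'), (0, 'a'), (2, 'a'), (2, 'c'), (3, 'c'), (5, 'a'), (2, '')]
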